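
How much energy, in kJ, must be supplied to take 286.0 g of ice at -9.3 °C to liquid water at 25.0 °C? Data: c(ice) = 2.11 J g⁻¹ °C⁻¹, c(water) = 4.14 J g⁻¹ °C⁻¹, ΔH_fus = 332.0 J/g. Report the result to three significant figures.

q = 130 kJ

q1 (heat ice -9.3→0.0 °C): 286.0 × 2.11 × 9.3 = 5612 J
q2 (melt at 0 °C): 286.0 × 332.0 = 94952 J
q3 (heat water 0.0→25.0 °C): 286.0 × 4.14 × 25.0 = 29601 J
Total: 5612 + 94952 + 29601 = 130165 J = 130 kJ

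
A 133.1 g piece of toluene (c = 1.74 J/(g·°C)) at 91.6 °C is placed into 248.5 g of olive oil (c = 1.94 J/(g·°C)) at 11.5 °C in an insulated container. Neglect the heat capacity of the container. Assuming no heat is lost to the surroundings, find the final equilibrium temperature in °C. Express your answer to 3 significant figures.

Heat lost by toluene = heat gained by olive oil.
(133.1)(1.74)(91.6 − T) = (248.5)(1.94)(T − 11.5)
231.594 (91.6 − T) = 482.09 (T − 11.5)
21214 − 231.594 T = 482.09 T − 5544.0
26758.0 = 713.684 T
T = 37.49 °C

T_f = 37.5 °C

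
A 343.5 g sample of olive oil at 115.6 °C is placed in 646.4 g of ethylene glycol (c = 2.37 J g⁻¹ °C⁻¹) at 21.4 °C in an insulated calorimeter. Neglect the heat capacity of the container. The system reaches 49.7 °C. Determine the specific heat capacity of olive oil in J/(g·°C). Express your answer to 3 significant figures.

q_gained = (646.4 × 2.37) × (49.7 − 21.4) = 43350 J
q_lost = 343.5 × c × (115.6 − 49.7) = 22636.65 c
Set equal: c = 43350 / 22636.65 = 1.92 J/(g·°C)

c = 1.92 J/(g·°C)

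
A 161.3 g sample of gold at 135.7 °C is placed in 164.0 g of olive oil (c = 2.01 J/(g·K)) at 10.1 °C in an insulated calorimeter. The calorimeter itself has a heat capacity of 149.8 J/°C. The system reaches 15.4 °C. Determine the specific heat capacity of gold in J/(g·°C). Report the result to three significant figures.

c = 0.131 J/(g·°C)

q_gained = (164.0 × 2.01 + 149.8) × (15.4 − 10.1) = 2541 J
q_lost = 161.3 × c × (135.7 − 15.4) = 19404.39 c
Set equal: c = 2541 / 19404.39 = 0.131 J/(g·°C)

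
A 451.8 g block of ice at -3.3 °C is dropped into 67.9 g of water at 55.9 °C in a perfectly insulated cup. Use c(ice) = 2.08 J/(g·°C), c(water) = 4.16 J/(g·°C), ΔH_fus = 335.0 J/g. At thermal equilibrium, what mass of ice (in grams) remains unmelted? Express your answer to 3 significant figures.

m_ice remaining = 414 g

Heat to warm all ice to 0 °C: 451.8×2.08×3.3 = 3101.2 J
Heat released by water cooling to 0 °C: 67.9×4.16×55.9 = 15790 J
15790 J < 3101.2 + 451.8×335.0 = 154454.2 J, so not all ice melts; final T = 0 °C.
Heat left for melting: 15790 − 3101.2 = 12688.8 J
Mass melted = 12688.8 / 335.0 = 37.88 g
Ice remaining = 451.8 − 37.88 = 413.92 g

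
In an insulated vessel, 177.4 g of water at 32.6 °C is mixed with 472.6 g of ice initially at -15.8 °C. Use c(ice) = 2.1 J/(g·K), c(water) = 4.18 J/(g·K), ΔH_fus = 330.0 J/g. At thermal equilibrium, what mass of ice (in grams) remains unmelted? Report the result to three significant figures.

Heat to warm all ice to 0 °C: 472.6×2.1×15.8 = 15681 J
Heat released by water cooling to 0 °C: 177.4×4.18×32.6 = 24174 J
24174 J < 15681 + 472.6×330.0 = 171639 J, so not all ice melts; final T = 0 °C.
Heat left for melting: 24174 − 15681 = 8493 J
Mass melted = 8493 / 330.0 = 25.74 g
Ice remaining = 472.6 − 25.74 = 446.86 g

m_ice remaining = 447 g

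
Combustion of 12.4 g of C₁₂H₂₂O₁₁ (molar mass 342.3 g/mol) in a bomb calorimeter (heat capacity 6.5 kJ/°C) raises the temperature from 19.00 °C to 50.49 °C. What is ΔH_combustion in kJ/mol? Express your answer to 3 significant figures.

ΔT = 50.49 − 19.00 = 31.49 °C
q_cal = C_cal × ΔT = 6.5 × 31.49 = 204.685 kJ
n = 12.4 / 342.3 = 0.03623 mol
q_rxn = −q_cal = -204.685 kJ
ΔH = -204.685 / 0.03623 = -5650 kJ/mol

ΔH = -5650 kJ/mol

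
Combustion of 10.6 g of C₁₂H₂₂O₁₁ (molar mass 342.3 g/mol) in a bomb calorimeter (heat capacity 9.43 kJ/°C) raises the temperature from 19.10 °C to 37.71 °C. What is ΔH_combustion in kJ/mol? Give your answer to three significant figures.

ΔT = 37.71 − 19.10 = 18.61 °C
q_cal = C_cal × ΔT = 9.43 × 18.61 = 175.4923 kJ
n = 10.6 / 342.3 = 0.03097 mol
q_rxn = −q_cal = -175.4923 kJ
ΔH = -175.4923 / 0.03097 = -5667 kJ/mol

ΔH = -5670 kJ/mol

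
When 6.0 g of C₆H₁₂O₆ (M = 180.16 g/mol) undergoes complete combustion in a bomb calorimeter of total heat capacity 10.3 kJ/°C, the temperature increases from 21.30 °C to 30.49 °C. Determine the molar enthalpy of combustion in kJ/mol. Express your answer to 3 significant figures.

ΔH = -2840 kJ/mol

ΔT = 30.49 − 21.30 = 9.19 °C
q_cal = C_cal × ΔT = 10.3 × 9.19 = 94.657 kJ
n = 6.0 / 180.16 = 0.03330 mol
q_rxn = −q_cal = -94.657 kJ
ΔH = -94.657 / 0.03330 = -2843 kJ/mol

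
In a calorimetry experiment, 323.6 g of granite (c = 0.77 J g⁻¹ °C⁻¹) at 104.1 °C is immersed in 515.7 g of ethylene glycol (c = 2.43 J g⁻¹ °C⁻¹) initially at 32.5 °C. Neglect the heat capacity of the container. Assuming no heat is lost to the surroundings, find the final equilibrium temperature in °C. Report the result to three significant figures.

T_f = 44.4 °C

Heat lost by granite = heat gained by ethylene glycol.
(323.6)(0.77)(104.1 − T) = (515.7)(2.43)(T − 32.5)
249.172 (104.1 − T) = 1253.151 (T − 32.5)
25939 − 249.172 T = 1253.151 T − 40727
66666 = 1502.323 T
T = 44.38 °C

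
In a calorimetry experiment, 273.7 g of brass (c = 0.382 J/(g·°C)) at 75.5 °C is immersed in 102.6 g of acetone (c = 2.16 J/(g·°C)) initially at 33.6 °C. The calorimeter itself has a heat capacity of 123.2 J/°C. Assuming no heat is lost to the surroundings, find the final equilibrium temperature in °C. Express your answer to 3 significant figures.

T_f = 43.3 °C

Heat lost by brass = heat gained by acetone + calorimeter.
(273.7)(0.382)(75.5 − T) = [(102.6)(2.16) + 123.2](T − 33.6)
104.5534 (75.5 − T) = 344.816 (T − 33.6)
7893.8 − 104.5534 T = 344.816 T − 11586
19479.8 = 449.3694 T
T = 43.349 °C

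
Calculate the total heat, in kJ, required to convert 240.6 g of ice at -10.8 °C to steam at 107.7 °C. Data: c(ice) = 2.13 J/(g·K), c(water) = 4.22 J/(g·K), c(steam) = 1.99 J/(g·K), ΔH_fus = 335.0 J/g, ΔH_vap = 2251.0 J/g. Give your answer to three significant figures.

q1 (heat ice -10.8→0.0 °C): 240.6 × 2.13 × 10.8 = 5535 J
q2 (melt at 0 °C): 240.6 × 335.0 = 80601 J
q3 (heat water 0.0→100.0 °C): 240.6 × 4.22 × 100.0 = 101533 J
q4 (vaporize at 100 °C): 240.6 × 2251.0 = 541591 J
q5 (heat steam 100.0→107.7 °C): 240.6 × 1.99 × 7.7 = 3687 J
Total: 5535 + 80601 + 101533 + 541591 + 3687 = 732947 J = 733 kJ

q = 733 kJ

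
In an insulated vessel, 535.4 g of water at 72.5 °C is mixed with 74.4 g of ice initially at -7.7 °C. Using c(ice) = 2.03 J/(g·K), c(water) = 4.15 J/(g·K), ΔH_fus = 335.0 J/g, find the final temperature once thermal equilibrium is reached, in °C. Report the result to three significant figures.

Heat to bring ice to 0 °C and melt it: q₁ = 74.4×2.03×7.7 + 74.4×335.0 = 26087 J
Heat the water can supply cooling to 0 °C: 535.4×4.15×72.5 = 161088 J > q₁, so all ice melts.
Energy balance: 535.4×4.15×(72.5 − T) = 26087 + 74.4×4.15×(T − 0)
2221.91(72.5 − T) = 26087 + 308.76 T
161088 − 26087 = 2530.67 T
T = 135001 / 2530.67 = 53.346 °C

T_f = 53.3 °C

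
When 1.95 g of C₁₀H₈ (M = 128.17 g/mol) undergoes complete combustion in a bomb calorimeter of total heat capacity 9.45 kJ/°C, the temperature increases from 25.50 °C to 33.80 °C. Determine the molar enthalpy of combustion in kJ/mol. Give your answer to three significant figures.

ΔH = -5160 kJ/mol

ΔT = 33.80 − 25.50 = 8.30 °C
q_cal = C_cal × ΔT = 9.45 × 8.30 = 78.435 kJ
n = 1.95 / 128.17 = 0.01521 mol
q_rxn = −q_cal = -78.435 kJ
ΔH = -78.435 / 0.01521 = -5157 kJ/mol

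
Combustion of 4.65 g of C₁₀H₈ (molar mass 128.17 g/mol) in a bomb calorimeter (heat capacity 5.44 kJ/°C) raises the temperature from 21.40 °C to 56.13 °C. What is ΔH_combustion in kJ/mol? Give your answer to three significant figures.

ΔH = -5210 kJ/mol

ΔT = 56.13 − 21.40 = 34.73 °C
q_cal = C_cal × ΔT = 5.44 × 34.73 = 188.9312 kJ
n = 4.65 / 128.17 = 0.03628 mol
q_rxn = −q_cal = -188.9312 kJ
ΔH = -188.9312 / 0.03628 = -5208 kJ/mol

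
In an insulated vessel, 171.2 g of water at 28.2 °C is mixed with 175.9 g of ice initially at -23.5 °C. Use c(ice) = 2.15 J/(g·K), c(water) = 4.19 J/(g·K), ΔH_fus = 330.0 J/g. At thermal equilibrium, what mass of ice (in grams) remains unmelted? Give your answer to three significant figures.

m_ice remaining = 142 g

Heat to warm all ice to 0 °C: 175.9×2.15×23.5 = 8887.3 J
Heat released by water cooling to 0 °C: 171.2×4.19×28.2 = 20229 J
20229 J < 8887.3 + 175.9×330.0 = 66934.3 J, so not all ice melts; final T = 0 °C.
Heat left for melting: 20229 − 8887.3 = 11341.7 J
Mass melted = 11341.7 / 330.0 = 34.37 g
Ice remaining = 175.9 − 34.37 = 141.53 g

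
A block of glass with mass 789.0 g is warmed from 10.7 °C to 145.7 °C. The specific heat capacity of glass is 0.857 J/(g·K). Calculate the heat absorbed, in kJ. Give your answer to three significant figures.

q = m c ΔT = 789.0 × 0.857 × (145.7 − 10.7)
q = 789.0 × 0.857 × 135.0 = 91280 J = 91.3 kJ

q = 91.3 kJ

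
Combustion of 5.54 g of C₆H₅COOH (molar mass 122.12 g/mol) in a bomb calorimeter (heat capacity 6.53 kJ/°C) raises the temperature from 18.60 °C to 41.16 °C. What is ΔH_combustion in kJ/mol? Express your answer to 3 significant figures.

ΔT = 41.16 − 18.60 = 22.56 °C
q_cal = C_cal × ΔT = 6.53 × 22.56 = 147.3168 kJ
n = 5.54 / 122.12 = 0.04537 mol
q_rxn = −q_cal = -147.3168 kJ
ΔH = -147.3168 / 0.04537 = -3247 kJ/mol

ΔH = -3250 kJ/mol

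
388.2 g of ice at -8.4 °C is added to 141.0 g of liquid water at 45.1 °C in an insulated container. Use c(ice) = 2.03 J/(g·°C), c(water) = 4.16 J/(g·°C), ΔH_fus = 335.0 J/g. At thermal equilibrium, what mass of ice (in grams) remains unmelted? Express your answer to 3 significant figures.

Heat to warm all ice to 0 °C: 388.2×2.03×8.4 = 6619.6 J
Heat released by water cooling to 0 °C: 141.0×4.16×45.1 = 26454 J
26454 J < 6619.6 + 388.2×335.0 = 136666.6 J, so not all ice melts; final T = 0 °C.
Heat left for melting: 26454 − 6619.6 = 19834.4 J
Mass melted = 19834.4 / 335.0 = 59.21 g
Ice remaining = 388.2 − 59.21 = 328.99 g

m_ice remaining = 329 g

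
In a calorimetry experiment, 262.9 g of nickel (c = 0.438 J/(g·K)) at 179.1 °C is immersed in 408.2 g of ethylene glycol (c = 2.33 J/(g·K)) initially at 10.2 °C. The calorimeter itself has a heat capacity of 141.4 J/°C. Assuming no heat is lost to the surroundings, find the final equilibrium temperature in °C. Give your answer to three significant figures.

Heat lost by nickel = heat gained by ethylene glycol + calorimeter.
(262.9)(0.438)(179.1 − T) = [(408.2)(2.33) + 141.4](T − 10.2)
115.1502 (179.1 − T) = 1092.506 (T − 10.2)
20623 − 115.1502 T = 1092.506 T − 11144
31767 = 1207.6562 T
T = 26.30 °C

T_f = 26.3 °C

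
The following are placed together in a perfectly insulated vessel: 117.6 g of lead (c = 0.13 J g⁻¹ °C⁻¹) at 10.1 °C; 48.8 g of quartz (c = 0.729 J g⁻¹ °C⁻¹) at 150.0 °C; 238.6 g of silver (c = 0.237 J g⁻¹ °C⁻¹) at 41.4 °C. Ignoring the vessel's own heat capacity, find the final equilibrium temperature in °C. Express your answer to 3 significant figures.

Σ mᵢcᵢ(T − Tᵢ) = 0  ⇒  T = Σ mᵢcᵢTᵢ / Σ mᵢcᵢ
Σ mᵢcᵢ = 117.6×0.13 + 48.8×0.729 + 238.6×0.237 = 107.4114
Σ mᵢcᵢTᵢ = 15.288×10.1 + 35.5752×150.0 + 56.5482×41.4 = 7831.8
T = 7831.8 / 107.4114 = 72.91 °C

T_f = 72.9 °C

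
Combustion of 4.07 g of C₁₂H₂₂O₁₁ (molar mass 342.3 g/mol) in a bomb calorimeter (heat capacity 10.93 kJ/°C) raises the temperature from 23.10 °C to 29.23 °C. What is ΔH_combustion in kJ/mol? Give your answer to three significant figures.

ΔT = 29.23 − 23.10 = 6.13 °C
q_cal = C_cal × ΔT = 10.93 × 6.13 = 67.0009 kJ
n = 4.07 / 342.3 = 0.0118902 mol
q_rxn = −q_cal = -67.0009 kJ
ΔH = -67.0009 / 0.0118902 = -5634.97 kJ/mol

ΔH = -5630 kJ/mol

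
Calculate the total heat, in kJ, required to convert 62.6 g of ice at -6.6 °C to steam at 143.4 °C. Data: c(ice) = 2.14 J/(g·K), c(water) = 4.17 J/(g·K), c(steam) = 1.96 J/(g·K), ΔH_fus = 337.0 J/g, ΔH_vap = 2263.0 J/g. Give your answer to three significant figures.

q = 195 kJ

q1 (heat ice -6.6→0.0 °C): 62.6 × 2.14 × 6.6 = 884 J
q2 (melt at 0 °C): 62.6 × 337.0 = 21096 J
q3 (heat water 0.0→100.0 °C): 62.6 × 4.17 × 100.0 = 26104 J
q4 (vaporize at 100 °C): 62.6 × 2263.0 = 141664 J
q5 (heat steam 100.0→143.4 °C): 62.6 × 1.96 × 43.4 = 5325 J
Total: 884 + 21096 + 26104 + 141664 + 5325 = 195073 J = 195 kJ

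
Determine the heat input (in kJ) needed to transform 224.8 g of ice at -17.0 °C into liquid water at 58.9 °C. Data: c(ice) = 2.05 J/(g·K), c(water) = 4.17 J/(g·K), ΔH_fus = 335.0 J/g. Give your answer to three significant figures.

q = 138 kJ

q1 (heat ice -17.0→0.0 °C): 224.8 × 2.05 × 17.0 = 7834 J
q2 (melt at 0 °C): 224.8 × 335.0 = 75308 J
q3 (heat water 0.0→58.9 °C): 224.8 × 4.17 × 58.9 = 55214 J
Total: 7834 + 75308 + 55214 = 138356 J = 138 kJ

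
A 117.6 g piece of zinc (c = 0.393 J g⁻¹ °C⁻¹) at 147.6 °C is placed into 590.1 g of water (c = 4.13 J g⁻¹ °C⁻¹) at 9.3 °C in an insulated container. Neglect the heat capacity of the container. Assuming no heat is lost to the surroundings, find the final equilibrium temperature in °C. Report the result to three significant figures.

T_f = 11.9 °C

Heat lost by zinc = heat gained by water.
(117.6)(0.393)(147.6 − T) = (590.1)(4.13)(T − 9.3)
46.2168 (147.6 − T) = 2437.113 (T − 9.3)
6821.6 − 46.2168 T = 2437.113 T − 22665
29486.6 = 2483.3298 T
T = 11.87 °C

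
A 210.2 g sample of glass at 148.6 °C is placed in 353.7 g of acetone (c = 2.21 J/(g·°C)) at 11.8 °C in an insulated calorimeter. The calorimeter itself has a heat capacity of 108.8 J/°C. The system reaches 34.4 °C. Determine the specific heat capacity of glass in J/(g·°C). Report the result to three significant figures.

c = 0.838 J/(g·°C)

q_gained = (353.7 × 2.21 + 108.8) × (34.4 − 11.8) = 20120 J
q_lost = 210.2 × c × (148.6 − 34.4) = 24004.84 c
Set equal: c = 20120 / 24004.84 = 0.838 J/(g·°C)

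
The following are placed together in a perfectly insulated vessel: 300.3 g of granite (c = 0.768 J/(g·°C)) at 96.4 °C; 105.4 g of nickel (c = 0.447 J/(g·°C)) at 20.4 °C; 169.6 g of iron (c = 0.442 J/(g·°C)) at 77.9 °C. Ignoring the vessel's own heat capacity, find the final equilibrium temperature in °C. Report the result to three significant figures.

T_f = 82.3 °C

Σ mᵢcᵢ(T − Tᵢ) = 0  ⇒  T = Σ mᵢcᵢTᵢ / Σ mᵢcᵢ
Σ mᵢcᵢ = 300.3×0.768 + 105.4×0.447 + 169.6×0.442 = 352.7074
Σ mᵢcᵢTᵢ = 230.6304×96.4 + 47.1138×20.4 + 74.9632×77.9 = 29034
T = 29034 / 352.7074 = 82.32 °C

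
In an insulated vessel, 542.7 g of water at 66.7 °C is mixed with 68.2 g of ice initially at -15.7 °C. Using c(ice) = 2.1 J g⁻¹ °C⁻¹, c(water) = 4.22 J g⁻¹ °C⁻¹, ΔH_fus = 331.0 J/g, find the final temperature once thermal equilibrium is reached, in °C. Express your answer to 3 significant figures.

T_f = 49.6 °C

Heat to bring ice to 0 °C and melt it: q₁ = 68.2×2.1×15.7 + 68.2×331.0 = 24823 J
Heat the water can supply cooling to 0 °C: 542.7×4.22×66.7 = 152756 J > q₁, so all ice melts.
Energy balance: 542.7×4.22×(66.7 − T) = 24823 + 68.2×4.22×(T − 0)
2290.194(66.7 − T) = 24823 + 287.804 T
152756 − 24823 = 2577.998 T
T = 127933 / 2577.998 = 49.62 °C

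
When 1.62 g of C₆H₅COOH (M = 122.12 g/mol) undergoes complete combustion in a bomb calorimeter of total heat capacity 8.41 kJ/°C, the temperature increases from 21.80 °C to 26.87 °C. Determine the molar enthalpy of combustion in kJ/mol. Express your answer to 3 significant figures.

ΔH = -3210 kJ/mol

ΔT = 26.87 − 21.80 = 5.07 °C
q_cal = C_cal × ΔT = 8.41 × 5.07 = 42.6387 kJ
n = 1.62 / 122.12 = 0.01327 mol
q_rxn = −q_cal = -42.6387 kJ
ΔH = -42.6387 / 0.01327 = -3213 kJ/mol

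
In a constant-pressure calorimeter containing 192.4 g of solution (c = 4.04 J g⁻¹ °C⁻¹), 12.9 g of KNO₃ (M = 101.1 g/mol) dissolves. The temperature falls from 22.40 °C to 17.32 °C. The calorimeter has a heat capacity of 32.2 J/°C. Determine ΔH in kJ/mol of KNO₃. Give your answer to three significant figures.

ΔH = 32.2 kJ/mol

|ΔT| = |17.32 − 22.40| = 5.08 °C
|q_surr| = (192.4 × 4.04 + 32.2) × 5.08 = 809.496 × 5.08 = 4112 J
n(KNO₃) = 12.9 / 101.1 = 0.1276 mol
Temperature fell, so q_rxn = +|q_surr| = 4.112 kJ
ΔH = q_rxn / n = 32.23 kJ/mol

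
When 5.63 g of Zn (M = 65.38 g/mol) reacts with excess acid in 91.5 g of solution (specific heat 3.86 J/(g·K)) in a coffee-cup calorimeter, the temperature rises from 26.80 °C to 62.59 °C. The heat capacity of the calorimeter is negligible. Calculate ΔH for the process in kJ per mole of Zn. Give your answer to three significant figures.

|ΔT| = |62.59 − 26.80| = 35.79 °C
|q_surr| = (91.5 × 3.86) × 35.79 = 353.19 × 35.79 = 12640 J
n(Zn) = 5.63 / 65.38 = 0.08611 mol
Temperature rose, so q_rxn = −|q_surr| = -12.64 kJ
ΔH = q_rxn / n = -146.8 kJ/mol

ΔH = -147 kJ/mol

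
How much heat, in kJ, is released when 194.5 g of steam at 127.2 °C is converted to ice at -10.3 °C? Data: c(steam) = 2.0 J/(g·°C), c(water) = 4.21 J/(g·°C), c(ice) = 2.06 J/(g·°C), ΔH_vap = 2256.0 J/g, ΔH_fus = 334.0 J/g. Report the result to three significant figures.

q = 600 kJ

q1 (cool steam 127.2→100 °C): 194.5 × 2.0 × 27.2 = 10581 J
q2 (condense at 100 °C): 194.5 × 2256.0 = 438792 J
q3 (cool water 100→0 °C): 194.5 × 4.21 × 100.0 = 81885 J
q4 (freeze at 0 °C): 194.5 × 334.0 = 64963 J
q5 (cool ice 0→-10.3 °C): 194.5 × 2.06 × 10.3 = 4127 J
Total: 10581 + 438792 + 81885 + 64963 + 4127 = 600348 J = 600 kJ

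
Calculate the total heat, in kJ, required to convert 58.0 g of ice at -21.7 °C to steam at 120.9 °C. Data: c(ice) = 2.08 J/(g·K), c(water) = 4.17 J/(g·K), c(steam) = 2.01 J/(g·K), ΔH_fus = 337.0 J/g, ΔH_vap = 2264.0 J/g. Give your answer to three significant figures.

q1 (heat ice -21.7→0.0 °C): 58.0 × 2.08 × 21.7 = 2618 J
q2 (melt at 0 °C): 58.0 × 337.0 = 19546 J
q3 (heat water 0.0→100.0 °C): 58.0 × 4.17 × 100.0 = 24186 J
q4 (vaporize at 100 °C): 58.0 × 2264.0 = 131312 J
q5 (heat steam 100.0→120.9 °C): 58.0 × 2.01 × 20.9 = 2437 J
Total: 2618 + 19546 + 24186 + 131312 + 2437 = 180099 J = 180 kJ

q = 180 kJ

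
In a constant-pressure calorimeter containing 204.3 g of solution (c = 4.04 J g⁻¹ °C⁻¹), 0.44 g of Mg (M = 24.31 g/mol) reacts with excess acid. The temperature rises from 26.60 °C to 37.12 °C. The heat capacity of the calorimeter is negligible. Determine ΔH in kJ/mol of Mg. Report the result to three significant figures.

ΔH = -480 kJ/mol

|ΔT| = |37.12 − 26.60| = 10.52 °C
|q_surr| = (204.3 × 4.04) × 10.52 = 825.372 × 10.52 = 8683 J
n(Mg) = 0.44 / 24.31 = 0.01810 mol
Temperature rose, so q_rxn = −|q_surr| = -8.683 kJ
ΔH = q_rxn / n = -479.7 kJ/mol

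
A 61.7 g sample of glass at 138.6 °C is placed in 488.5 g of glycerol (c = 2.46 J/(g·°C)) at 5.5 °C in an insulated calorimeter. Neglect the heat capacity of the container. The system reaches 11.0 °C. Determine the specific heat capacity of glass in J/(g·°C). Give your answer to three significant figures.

q_gained = (488.5 × 2.46) × (11.0 − 5.5) = 6609.4 J
q_lost = 61.7 × c × (138.6 − 11.0) = 7872.92 c
Set equal: c = 6609.4 / 7872.92 = 0.840 J/(g·°C)

c = 0.840 J/(g·°C)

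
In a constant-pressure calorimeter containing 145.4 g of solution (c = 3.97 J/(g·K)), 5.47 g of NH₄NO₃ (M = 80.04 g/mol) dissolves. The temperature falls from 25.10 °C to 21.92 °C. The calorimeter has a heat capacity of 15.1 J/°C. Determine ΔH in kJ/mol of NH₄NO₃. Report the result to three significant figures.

|ΔT| = |21.92 − 25.10| = 3.18 °C
|q_surr| = (145.4 × 3.97 + 15.1) × 3.18 = 592.338 × 3.18 = 1884 J
n(NH₄NO₃) = 5.47 / 80.04 = 0.06834 mol
Temperature fell, so q_rxn = +|q_surr| = 1.884 kJ
ΔH = q_rxn / n = 27.57 kJ/mol

ΔH = 27.6 kJ/mol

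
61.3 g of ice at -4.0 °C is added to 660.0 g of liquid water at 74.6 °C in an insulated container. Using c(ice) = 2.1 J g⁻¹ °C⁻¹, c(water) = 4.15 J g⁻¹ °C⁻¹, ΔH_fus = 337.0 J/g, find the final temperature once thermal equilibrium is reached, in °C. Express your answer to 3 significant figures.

T_f = 61.2 °C

Heat to bring ice to 0 °C and melt it: q₁ = 61.3×2.1×4.0 + 61.3×337.0 = 21173 J
Heat the water can supply cooling to 0 °C: 660.0×4.15×74.6 = 204329 J > q₁, so all ice melts.
Energy balance: 660.0×4.15×(74.6 − T) = 21173 + 61.3×4.15×(T − 0)
2739(74.6 − T) = 21173 + 254.395 T
204329 − 21173 = 2993.395 T
T = 183156 / 2993.395 = 61.19 °C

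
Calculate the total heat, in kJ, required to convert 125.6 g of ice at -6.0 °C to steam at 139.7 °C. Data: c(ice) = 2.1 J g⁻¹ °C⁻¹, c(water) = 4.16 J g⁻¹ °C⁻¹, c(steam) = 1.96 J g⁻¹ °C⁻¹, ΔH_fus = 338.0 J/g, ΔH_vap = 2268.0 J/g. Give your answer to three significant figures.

q = 391 kJ

q1 (heat ice -6.0→0.0 °C): 125.6 × 2.1 × 6.0 = 1583 J
q2 (melt at 0 °C): 125.6 × 338.0 = 42453 J
q3 (heat water 0.0→100.0 °C): 125.6 × 4.16 × 100.0 = 52250 J
q4 (vaporize at 100 °C): 125.6 × 2268.0 = 284861 J
q5 (heat steam 100.0→139.7 °C): 125.6 × 1.96 × 39.7 = 9773 J
Total: 1583 + 42453 + 52250 + 284861 + 9773 = 390920 J = 391 kJ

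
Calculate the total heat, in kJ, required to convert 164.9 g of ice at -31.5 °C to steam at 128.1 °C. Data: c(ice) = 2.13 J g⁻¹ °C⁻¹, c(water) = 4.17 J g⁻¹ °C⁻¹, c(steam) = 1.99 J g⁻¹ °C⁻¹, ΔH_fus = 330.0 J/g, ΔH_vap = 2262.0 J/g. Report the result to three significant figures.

q1 (heat ice -31.5→0.0 °C): 164.9 × 2.13 × 31.5 = 11064 J
q2 (melt at 0 °C): 164.9 × 330.0 = 54417 J
q3 (heat water 0.0→100.0 °C): 164.9 × 4.17 × 100.0 = 68763 J
q4 (vaporize at 100 °C): 164.9 × 2262.0 = 373004 J
q5 (heat steam 100.0→128.1 °C): 164.9 × 1.99 × 28.1 = 9221 J
Total: 11064 + 54417 + 68763 + 373004 + 9221 = 516469 J = 516 kJ

q = 516 kJ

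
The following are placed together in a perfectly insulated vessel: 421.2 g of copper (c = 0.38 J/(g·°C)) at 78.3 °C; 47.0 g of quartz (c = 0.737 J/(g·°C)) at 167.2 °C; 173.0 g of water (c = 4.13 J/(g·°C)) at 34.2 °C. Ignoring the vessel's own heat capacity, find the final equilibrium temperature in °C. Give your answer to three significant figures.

T_f = 47.0 °C

Σ mᵢcᵢ(T − Tᵢ) = 0  ⇒  T = Σ mᵢcᵢTᵢ / Σ mᵢcᵢ
Σ mᵢcᵢ = 421.2×0.38 + 47.0×0.737 + 173.0×4.13 = 909.185
Σ mᵢcᵢTᵢ = 160.056×78.3 + 34.639×167.2 + 714.49×34.2 = 42760
T = 42760 / 909.185 = 47.03 °C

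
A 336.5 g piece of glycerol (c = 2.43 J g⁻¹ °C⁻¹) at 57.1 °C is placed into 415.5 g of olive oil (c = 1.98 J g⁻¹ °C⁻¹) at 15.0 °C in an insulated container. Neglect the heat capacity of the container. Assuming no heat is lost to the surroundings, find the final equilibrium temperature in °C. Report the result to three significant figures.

T_f = 36.0 °C

Heat lost by glycerol = heat gained by olive oil.
(336.5)(2.43)(57.1 − T) = (415.5)(1.98)(T − 15.0)
817.695 (57.1 − T) = 822.69 (T − 15.0)
46690 − 817.695 T = 822.69 T − 12340
59030 = 1640.385 T
T = 35.99 °C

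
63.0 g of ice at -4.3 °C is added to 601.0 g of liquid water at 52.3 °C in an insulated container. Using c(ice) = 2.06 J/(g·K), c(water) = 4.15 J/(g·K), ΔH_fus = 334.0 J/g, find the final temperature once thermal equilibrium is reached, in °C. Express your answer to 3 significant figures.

T_f = 39.5 °C

Heat to bring ice to 0 °C and melt it: q₁ = 63.0×2.06×4.3 + 63.0×334.0 = 21600 J
Heat the water can supply cooling to 0 °C: 601.0×4.15×52.3 = 130444 J > q₁, so all ice melts.
Energy balance: 601.0×4.15×(52.3 − T) = 21600 + 63.0×4.15×(T − 0)
2494.15(52.3 − T) = 21600 + 261.45 T
130444 − 21600 = 2755.60 T
T = 108844 / 2755.60 = 39.50 °C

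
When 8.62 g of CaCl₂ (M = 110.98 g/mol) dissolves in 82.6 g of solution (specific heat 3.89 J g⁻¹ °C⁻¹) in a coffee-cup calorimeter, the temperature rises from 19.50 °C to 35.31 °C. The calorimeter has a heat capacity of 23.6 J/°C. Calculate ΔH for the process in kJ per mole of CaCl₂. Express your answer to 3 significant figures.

ΔH = -70.2 kJ/mol

|ΔT| = |35.31 − 19.50| = 15.81 °C
|q_surr| = (82.6 × 3.89 + 23.6) × 15.81 = 344.914 × 15.81 = 5453 J
n(CaCl₂) = 8.62 / 110.98 = 0.07767 mol
Temperature rose, so q_rxn = −|q_surr| = -5.453 kJ
ΔH = q_rxn / n = -70.21 kJ/mol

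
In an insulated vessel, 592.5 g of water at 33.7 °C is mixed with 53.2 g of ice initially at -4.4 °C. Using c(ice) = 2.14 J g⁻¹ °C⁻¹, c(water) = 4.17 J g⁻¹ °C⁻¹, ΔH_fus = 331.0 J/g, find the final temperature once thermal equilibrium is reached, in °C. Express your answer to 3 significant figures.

T_f = 24.2 °C

Heat to bring ice to 0 °C and melt it: q₁ = 53.2×2.14×4.4 + 53.2×331.0 = 18110 J
Heat the water can supply cooling to 0 °C: 592.5×4.17×33.7 = 83263.4 J > q₁, so all ice melts.
Energy balance: 592.5×4.17×(33.7 − T) = 18110 + 53.2×4.17×(T − 0)
2470.725(33.7 − T) = 18110 + 221.844 T
83263.4 − 18110 = 2692.569 T
T = 65153.4 / 2692.569 = 24.20 °C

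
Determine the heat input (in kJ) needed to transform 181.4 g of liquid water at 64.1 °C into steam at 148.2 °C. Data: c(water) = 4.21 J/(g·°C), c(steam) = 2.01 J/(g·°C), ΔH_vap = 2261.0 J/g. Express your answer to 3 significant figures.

q = 455 kJ

q1 (heat water 64.1→100.0 °C): 181.4 × 4.21 × 35.9 = 27417 J
q2 (vaporize at 100 °C): 181.4 × 2261.0 = 410145 J
q3 (heat steam 100.0→148.2 °C): 181.4 × 2.01 × 48.2 = 17574 J
Total: 27417 + 410145 + 17574 = 455136 J = 455 kJ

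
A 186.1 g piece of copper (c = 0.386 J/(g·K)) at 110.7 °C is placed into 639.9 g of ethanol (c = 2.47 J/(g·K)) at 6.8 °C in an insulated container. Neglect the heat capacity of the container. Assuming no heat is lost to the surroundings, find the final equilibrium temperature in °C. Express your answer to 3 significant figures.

T_f = 11.3 °C

Heat lost by copper = heat gained by ethanol.
(186.1)(0.386)(110.7 − T) = (639.9)(2.47)(T − 6.8)
71.8346 (110.7 − T) = 1580.553 (T − 6.8)
7952.1 − 71.8346 T = 1580.553 T − 10748
18700.1 = 1652.3876 T
T = 11.32 °C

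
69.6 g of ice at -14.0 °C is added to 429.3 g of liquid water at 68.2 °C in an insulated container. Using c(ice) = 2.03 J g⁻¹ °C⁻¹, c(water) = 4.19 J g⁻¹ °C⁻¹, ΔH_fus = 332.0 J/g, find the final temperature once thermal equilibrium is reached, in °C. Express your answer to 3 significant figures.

T_f = 46.7 °C

Heat to bring ice to 0 °C and melt it: q₁ = 69.6×2.03×14.0 + 69.6×332.0 = 25085 J
Heat the water can supply cooling to 0 °C: 429.3×4.19×68.2 = 122676 J > q₁, so all ice melts.
Energy balance: 429.3×4.19×(68.2 − T) = 25085 + 69.6×4.19×(T − 0)
1798.767(68.2 − T) = 25085 + 291.624 T
122676 − 25085 = 2090.391 T
T = 97591 / 2090.391 = 46.69 °C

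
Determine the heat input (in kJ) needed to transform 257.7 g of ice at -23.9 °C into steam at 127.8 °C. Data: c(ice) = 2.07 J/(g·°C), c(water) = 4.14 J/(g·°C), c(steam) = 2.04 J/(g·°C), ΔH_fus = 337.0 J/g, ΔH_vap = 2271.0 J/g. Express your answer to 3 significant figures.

q = 806 kJ

q1 (heat ice -23.9→0.0 °C): 257.7 × 2.07 × 23.9 = 12749 J
q2 (melt at 0 °C): 257.7 × 337.0 = 86845 J
q3 (heat water 0.0→100.0 °C): 257.7 × 4.14 × 100.0 = 106688 J
q4 (vaporize at 100 °C): 257.7 × 2271.0 = 585237 J
q5 (heat steam 100.0→127.8 °C): 257.7 × 2.04 × 27.8 = 14615 J
Total: 12749 + 86845 + 106688 + 585237 + 14615 = 806134 J = 806 kJ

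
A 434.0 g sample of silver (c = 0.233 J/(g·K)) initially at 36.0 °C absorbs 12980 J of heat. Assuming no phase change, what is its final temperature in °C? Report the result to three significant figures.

ΔT = q / (m c) = 12980 / (434.0 × 0.233) = 128.4 °C
T_f = 36.0 + 128.4 = 164.4 °C

T_f = 164 °C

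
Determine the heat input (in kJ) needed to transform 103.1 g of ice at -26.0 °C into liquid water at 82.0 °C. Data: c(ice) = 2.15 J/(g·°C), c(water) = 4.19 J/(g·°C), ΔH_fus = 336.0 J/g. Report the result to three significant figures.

q1 (heat ice -26.0→0.0 °C): 103.1 × 2.15 × 26.0 = 5763 J
q2 (melt at 0 °C): 103.1 × 336.0 = 34642 J
q3 (heat water 0.0→82.0 °C): 103.1 × 4.19 × 82.0 = 35423 J
Total: 5763 + 34642 + 35423 = 75828 J = 75.8 kJ

q = 75.8 kJ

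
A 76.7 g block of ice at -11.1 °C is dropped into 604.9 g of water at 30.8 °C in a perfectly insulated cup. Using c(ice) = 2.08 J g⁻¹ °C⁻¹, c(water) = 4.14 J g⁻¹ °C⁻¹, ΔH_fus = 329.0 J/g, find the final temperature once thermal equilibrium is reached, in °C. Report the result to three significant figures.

Heat to bring ice to 0 °C and melt it: q₁ = 76.7×2.08×11.1 + 76.7×329.0 = 27005 J
Heat the water can supply cooling to 0 °C: 604.9×4.14×30.8 = 77132.0 J > q₁, so all ice melts.
Energy balance: 604.9×4.14×(30.8 − T) = 27005 + 76.7×4.14×(T − 0)
2504.286(30.8 − T) = 27005 + 317.538 T
77132.0 − 27005 = 2821.824 T
T = 50127.0 / 2821.824 = 17.76 °C

T_f = 17.8 °C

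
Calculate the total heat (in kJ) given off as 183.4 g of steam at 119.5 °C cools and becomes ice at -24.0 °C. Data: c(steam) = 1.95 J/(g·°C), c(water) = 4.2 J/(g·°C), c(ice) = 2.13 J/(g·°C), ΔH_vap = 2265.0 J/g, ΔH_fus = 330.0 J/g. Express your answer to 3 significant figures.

q1 (cool steam 119.5→100 °C): 183.4 × 1.95 × 19.5 = 6974 J
q2 (condense at 100 °C): 183.4 × 2265.0 = 415401 J
q3 (cool water 100→0 °C): 183.4 × 4.2 × 100.0 = 77028 J
q4 (freeze at 0 °C): 183.4 × 330.0 = 60522 J
q5 (cool ice 0→-24.0 °C): 183.4 × 2.13 × 24.0 = 9375 J
Total: 6974 + 415401 + 77028 + 60522 + 9375 = 569300 J = 569 kJ

q = 569 kJ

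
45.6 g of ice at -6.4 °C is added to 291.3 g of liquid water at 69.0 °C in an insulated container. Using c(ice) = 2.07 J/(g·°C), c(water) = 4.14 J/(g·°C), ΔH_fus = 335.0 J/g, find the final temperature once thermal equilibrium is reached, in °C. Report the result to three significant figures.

T_f = 48.3 °C

Heat to bring ice to 0 °C and melt it: q₁ = 45.6×2.07×6.4 + 45.6×335.0 = 15880 J
Heat the water can supply cooling to 0 °C: 291.3×4.14×69.0 = 83212.8 J > q₁, so all ice melts.
Energy balance: 291.3×4.14×(69.0 − T) = 15880 + 45.6×4.14×(T − 0)
1205.982(69.0 − T) = 15880 + 188.784 T
83212.8 − 15880 = 1394.766 T
T = 67332.8 / 1394.766 = 48.28 °C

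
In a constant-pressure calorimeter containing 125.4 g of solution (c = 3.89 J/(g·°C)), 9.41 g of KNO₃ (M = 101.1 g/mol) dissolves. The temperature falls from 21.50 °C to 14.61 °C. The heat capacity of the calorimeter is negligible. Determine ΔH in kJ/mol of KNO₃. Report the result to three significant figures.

ΔH = 36.1 kJ/mol

|ΔT| = |14.61 − 21.50| = 6.89 °C
|q_surr| = (125.4 × 3.89) × 6.89 = 487.806 × 6.89 = 3361 J
n(KNO₃) = 9.41 / 101.1 = 0.09308 mol
Temperature fell, so q_rxn = +|q_surr| = 3.361 kJ
ΔH = q_rxn / n = 36.11 kJ/mol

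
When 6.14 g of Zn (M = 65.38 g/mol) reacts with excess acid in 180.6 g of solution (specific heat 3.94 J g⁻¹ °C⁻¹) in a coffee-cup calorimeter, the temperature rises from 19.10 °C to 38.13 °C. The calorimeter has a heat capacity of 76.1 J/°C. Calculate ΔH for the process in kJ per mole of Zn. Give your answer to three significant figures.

ΔH = -160 kJ/mol

|ΔT| = |38.13 − 19.10| = 19.03 °C
|q_surr| = (180.6 × 3.94 + 76.1) × 19.03 = 787.664 × 19.03 = 14990 J
n(Zn) = 6.14 / 65.38 = 0.09391 mol
Temperature rose, so q_rxn = −|q_surr| = -14.99 kJ
ΔH = q_rxn / n = -159.6 kJ/mol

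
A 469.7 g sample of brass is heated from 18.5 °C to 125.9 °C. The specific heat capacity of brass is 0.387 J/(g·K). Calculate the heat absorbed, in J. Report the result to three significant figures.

q = 19500 J

q = m c ΔT = 469.7 × 0.387 × (125.9 − 18.5)
q = 469.7 × 0.387 × 107.4 = 19520 J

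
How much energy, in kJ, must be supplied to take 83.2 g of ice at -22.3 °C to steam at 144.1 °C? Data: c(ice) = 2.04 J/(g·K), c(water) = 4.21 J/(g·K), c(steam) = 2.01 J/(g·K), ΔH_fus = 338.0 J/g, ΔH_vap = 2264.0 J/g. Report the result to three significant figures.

q = 263 kJ

q1 (heat ice -22.3→0.0 °C): 83.2 × 2.04 × 22.3 = 3785 J
q2 (melt at 0 °C): 83.2 × 338.0 = 28122 J
q3 (heat water 0.0→100.0 °C): 83.2 × 4.21 × 100.0 = 35027 J
q4 (vaporize at 100 °C): 83.2 × 2264.0 = 188365 J
q5 (heat steam 100.0→144.1 °C): 83.2 × 2.01 × 44.1 = 7375 J
Total: 3785 + 28122 + 35027 + 188365 + 7375 = 262674 J = 263 kJ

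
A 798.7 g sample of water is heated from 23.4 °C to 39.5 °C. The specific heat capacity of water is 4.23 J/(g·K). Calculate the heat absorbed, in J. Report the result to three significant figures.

q = 54400 J

q = m c ΔT = 798.7 × 4.23 × (39.5 − 23.4)
q = 798.7 × 4.23 × 16.1 = 54390 J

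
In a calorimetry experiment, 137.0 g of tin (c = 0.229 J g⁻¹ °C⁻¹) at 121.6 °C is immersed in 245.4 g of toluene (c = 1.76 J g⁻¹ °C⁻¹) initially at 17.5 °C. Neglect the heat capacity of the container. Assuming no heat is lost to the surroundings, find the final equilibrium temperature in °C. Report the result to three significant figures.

T_f = 24.5 °C

Heat lost by tin = heat gained by toluene.
(137.0)(0.229)(121.6 − T) = (245.4)(1.76)(T − 17.5)
31.373 (121.6 − T) = 431.904 (T − 17.5)
3815.0 − 31.373 T = 431.904 T − 7558.3
11373.3 = 463.277 T
T = 24.5497 °C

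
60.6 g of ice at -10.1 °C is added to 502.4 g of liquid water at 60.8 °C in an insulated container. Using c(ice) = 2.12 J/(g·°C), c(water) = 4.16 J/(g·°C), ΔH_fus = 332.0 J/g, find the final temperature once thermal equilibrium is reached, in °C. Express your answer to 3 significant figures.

Heat to bring ice to 0 °C and melt it: q₁ = 60.6×2.12×10.1 + 60.6×332.0 = 21417 J
Heat the water can supply cooling to 0 °C: 502.4×4.16×60.8 = 127071 J > q₁, so all ice melts.
Energy balance: 502.4×4.16×(60.8 − T) = 21417 + 60.6×4.16×(T − 0)
2089.984(60.8 − T) = 21417 + 252.096 T
127071 − 21417 = 2342.080 T
T = 105654 / 2342.080 = 45.11 °C

T_f = 45.1 °C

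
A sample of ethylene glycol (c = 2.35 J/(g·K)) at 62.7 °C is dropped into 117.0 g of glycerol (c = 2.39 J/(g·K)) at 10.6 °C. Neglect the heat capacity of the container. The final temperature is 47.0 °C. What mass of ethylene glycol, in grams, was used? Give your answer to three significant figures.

m = 276 g

q_gained = (117.0 × 2.39) × (47.0 − 10.6) = 10180 J
q_lost = m × 2.35 × (62.7 − 47.0) = 36.895 m
m = 10180 / 36.895 = 276 g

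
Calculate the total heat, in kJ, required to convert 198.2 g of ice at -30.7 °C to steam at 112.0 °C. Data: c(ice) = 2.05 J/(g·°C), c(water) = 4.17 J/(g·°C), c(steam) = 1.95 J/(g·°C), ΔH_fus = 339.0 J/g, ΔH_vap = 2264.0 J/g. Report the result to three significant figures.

q1 (heat ice -30.7→0.0 °C): 198.2 × 2.05 × 30.7 = 12474 J
q2 (melt at 0 °C): 198.2 × 339.0 = 67190 J
q3 (heat water 0.0→100.0 °C): 198.2 × 4.17 × 100.0 = 82649 J
q4 (vaporize at 100 °C): 198.2 × 2264.0 = 448725 J
q5 (heat steam 100.0→112.0 °C): 198.2 × 1.95 × 12.0 = 4638 J
Total: 12474 + 67190 + 82649 + 448725 + 4638 = 615676 J = 616 kJ

q = 616 kJ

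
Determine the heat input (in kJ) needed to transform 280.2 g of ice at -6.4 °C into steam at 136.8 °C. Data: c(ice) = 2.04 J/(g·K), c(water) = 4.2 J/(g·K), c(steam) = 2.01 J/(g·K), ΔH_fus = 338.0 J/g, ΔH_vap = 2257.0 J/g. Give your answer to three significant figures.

q1 (heat ice -6.4→0.0 °C): 280.2 × 2.04 × 6.4 = 3658 J
q2 (melt at 0 °C): 280.2 × 338.0 = 94708 J
q3 (heat water 0.0→100.0 °C): 280.2 × 4.2 × 100.0 = 117684 J
q4 (vaporize at 100 °C): 280.2 × 2257.0 = 632411 J
q5 (heat steam 100.0→136.8 °C): 280.2 × 2.01 × 36.8 = 20726 J
Total: 3658 + 94708 + 117684 + 632411 + 20726 = 869187 J = 869 kJ

q = 869 kJ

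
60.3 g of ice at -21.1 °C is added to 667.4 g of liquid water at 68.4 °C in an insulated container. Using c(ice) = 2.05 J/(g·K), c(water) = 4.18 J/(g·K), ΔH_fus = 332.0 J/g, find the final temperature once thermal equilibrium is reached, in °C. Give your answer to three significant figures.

Heat to bring ice to 0 °C and melt it: q₁ = 60.3×2.05×21.1 + 60.3×332.0 = 22628 J
Heat the water can supply cooling to 0 °C: 667.4×4.18×68.4 = 190818 J > q₁, so all ice melts.
Energy balance: 667.4×4.18×(68.4 − T) = 22628 + 60.3×4.18×(T − 0)
2789.732(68.4 − T) = 22628 + 252.054 T
190818 − 22628 = 3041.786 T
T = 168190 / 3041.786 = 55.29 °C

T_f = 55.3 °C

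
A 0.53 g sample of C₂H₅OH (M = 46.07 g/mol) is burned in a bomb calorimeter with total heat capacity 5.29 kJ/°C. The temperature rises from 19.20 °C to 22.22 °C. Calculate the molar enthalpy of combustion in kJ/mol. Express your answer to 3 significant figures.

ΔH = -1390 kJ/mol

ΔT = 22.22 − 19.20 = 3.02 °C
q_cal = C_cal × ΔT = 5.29 × 3.02 = 15.9758 kJ
n = 0.53 / 46.07 = 0.01150 mol
q_rxn = −q_cal = -15.9758 kJ
ΔH = -15.9758 / 0.01150 = -1389 kJ/mol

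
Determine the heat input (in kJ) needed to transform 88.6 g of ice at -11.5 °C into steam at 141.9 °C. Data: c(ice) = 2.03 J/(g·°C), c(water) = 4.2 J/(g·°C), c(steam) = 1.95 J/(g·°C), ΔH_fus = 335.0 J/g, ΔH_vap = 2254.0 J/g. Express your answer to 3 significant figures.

q = 276 kJ

q1 (heat ice -11.5→0.0 °C): 88.6 × 2.03 × 11.5 = 2068 J
q2 (melt at 0 °C): 88.6 × 335.0 = 29681 J
q3 (heat water 0.0→100.0 °C): 88.6 × 4.2 × 100.0 = 37212 J
q4 (vaporize at 100 °C): 88.6 × 2254.0 = 199704 J
q5 (heat steam 100.0→141.9 °C): 88.6 × 1.95 × 41.9 = 7239 J
Total: 2068 + 29681 + 37212 + 199704 + 7239 = 275904 J = 276 kJ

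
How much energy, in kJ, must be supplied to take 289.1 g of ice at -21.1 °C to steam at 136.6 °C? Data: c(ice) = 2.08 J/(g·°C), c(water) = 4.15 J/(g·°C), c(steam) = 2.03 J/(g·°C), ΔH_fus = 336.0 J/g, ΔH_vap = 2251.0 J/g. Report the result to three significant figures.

q1 (heat ice -21.1→0.0 °C): 289.1 × 2.08 × 21.1 = 12688 J
q2 (melt at 0 °C): 289.1 × 336.0 = 97138 J
q3 (heat water 0.0→100.0 °C): 289.1 × 4.15 × 100.0 = 119977 J
q4 (vaporize at 100 °C): 289.1 × 2251.0 = 650764 J
q5 (heat steam 100.0→136.6 °C): 289.1 × 2.03 × 36.6 = 21480 J
Total: 12688 + 97138 + 119977 + 650764 + 21480 = 902047 J = 902 kJ

q = 902 kJ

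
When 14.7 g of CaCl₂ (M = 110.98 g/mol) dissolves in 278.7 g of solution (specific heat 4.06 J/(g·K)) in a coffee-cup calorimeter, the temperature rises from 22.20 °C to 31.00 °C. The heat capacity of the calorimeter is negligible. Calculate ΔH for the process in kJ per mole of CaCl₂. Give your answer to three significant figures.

|ΔT| = |31.00 − 22.20| = 8.80 °C
|q_surr| = (278.7 × 4.06) × 8.80 = 1131.522 × 8.80 = 9957.4 J
n(CaCl₂) = 14.7 / 110.98 = 0.13246 mol
Temperature rose, so q_rxn = −|q_surr| = -9.9574 kJ
ΔH = q_rxn / n = -75.17 kJ/mol

ΔH = -75.2 kJ/mol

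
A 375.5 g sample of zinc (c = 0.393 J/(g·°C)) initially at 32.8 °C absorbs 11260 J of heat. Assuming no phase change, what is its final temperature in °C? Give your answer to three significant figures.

T_f = 109 °C

ΔT = q / (m c) = 11260 / (375.5 × 0.393) = 76.30 °C
T_f = 32.8 + 76.30 = 109.10 °C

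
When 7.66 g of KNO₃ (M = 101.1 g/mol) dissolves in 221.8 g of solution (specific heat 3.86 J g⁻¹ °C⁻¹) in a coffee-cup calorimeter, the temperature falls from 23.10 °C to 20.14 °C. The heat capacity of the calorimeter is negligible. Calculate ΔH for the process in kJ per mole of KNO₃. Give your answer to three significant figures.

|ΔT| = |20.14 − 23.10| = 2.96 °C
|q_surr| = (221.8 × 3.86) × 2.96 = 856.148 × 2.96 = 2534 J
n(KNO₃) = 7.66 / 101.1 = 0.07577 mol
Temperature fell, so q_rxn = +|q_surr| = 2.534 kJ
ΔH = q_rxn / n = 33.44 kJ/mol

ΔH = 33.4 kJ/mol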